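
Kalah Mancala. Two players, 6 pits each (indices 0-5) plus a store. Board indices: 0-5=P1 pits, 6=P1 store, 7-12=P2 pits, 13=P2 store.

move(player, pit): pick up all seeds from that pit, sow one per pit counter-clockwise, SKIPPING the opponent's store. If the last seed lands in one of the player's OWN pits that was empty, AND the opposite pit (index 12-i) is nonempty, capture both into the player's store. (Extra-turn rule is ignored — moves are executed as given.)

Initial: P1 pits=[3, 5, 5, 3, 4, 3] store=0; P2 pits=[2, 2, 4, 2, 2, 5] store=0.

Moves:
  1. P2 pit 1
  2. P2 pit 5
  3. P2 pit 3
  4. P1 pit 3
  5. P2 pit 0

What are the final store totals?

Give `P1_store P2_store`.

Answer: 1 9

Derivation:
Move 1: P2 pit1 -> P1=[3,5,5,3,4,3](0) P2=[2,0,5,3,2,5](0)
Move 2: P2 pit5 -> P1=[4,6,6,4,4,3](0) P2=[2,0,5,3,2,0](1)
Move 3: P2 pit3 -> P1=[4,6,6,4,4,3](0) P2=[2,0,5,0,3,1](2)
Move 4: P1 pit3 -> P1=[4,6,6,0,5,4](1) P2=[3,0,5,0,3,1](2)
Move 5: P2 pit0 -> P1=[4,6,0,0,5,4](1) P2=[0,1,6,0,3,1](9)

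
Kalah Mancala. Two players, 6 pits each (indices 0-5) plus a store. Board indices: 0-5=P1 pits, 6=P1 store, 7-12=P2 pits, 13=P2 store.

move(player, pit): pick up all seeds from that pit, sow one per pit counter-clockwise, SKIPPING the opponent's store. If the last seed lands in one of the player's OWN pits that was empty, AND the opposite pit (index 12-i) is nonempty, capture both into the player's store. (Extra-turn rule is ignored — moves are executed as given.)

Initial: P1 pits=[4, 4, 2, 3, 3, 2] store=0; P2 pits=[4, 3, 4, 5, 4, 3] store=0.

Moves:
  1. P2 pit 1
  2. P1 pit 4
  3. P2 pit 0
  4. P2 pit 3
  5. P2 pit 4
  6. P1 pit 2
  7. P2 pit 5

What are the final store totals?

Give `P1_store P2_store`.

Move 1: P2 pit1 -> P1=[4,4,2,3,3,2](0) P2=[4,0,5,6,5,3](0)
Move 2: P1 pit4 -> P1=[4,4,2,3,0,3](1) P2=[5,0,5,6,5,3](0)
Move 3: P2 pit0 -> P1=[4,4,2,3,0,3](1) P2=[0,1,6,7,6,4](0)
Move 4: P2 pit3 -> P1=[5,5,3,4,0,3](1) P2=[0,1,6,0,7,5](1)
Move 5: P2 pit4 -> P1=[6,6,4,5,1,3](1) P2=[0,1,6,0,0,6](2)
Move 6: P1 pit2 -> P1=[6,6,0,6,2,4](2) P2=[0,1,6,0,0,6](2)
Move 7: P2 pit5 -> P1=[7,7,1,7,3,4](2) P2=[0,1,6,0,0,0](3)

Answer: 2 3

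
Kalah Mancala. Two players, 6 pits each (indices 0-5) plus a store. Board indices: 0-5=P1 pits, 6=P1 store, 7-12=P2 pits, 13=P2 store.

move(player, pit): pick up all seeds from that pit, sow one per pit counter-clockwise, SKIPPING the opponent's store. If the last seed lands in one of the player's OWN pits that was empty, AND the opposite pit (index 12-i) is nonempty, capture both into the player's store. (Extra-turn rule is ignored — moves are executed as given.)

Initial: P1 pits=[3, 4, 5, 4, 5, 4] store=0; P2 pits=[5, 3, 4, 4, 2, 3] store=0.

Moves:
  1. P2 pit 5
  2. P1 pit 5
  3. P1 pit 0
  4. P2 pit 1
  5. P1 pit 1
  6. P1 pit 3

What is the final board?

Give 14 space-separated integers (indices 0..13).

Move 1: P2 pit5 -> P1=[4,5,5,4,5,4](0) P2=[5,3,4,4,2,0](1)
Move 2: P1 pit5 -> P1=[4,5,5,4,5,0](1) P2=[6,4,5,4,2,0](1)
Move 3: P1 pit0 -> P1=[0,6,6,5,6,0](1) P2=[6,4,5,4,2,0](1)
Move 4: P2 pit1 -> P1=[0,6,6,5,6,0](1) P2=[6,0,6,5,3,1](1)
Move 5: P1 pit1 -> P1=[0,0,7,6,7,1](2) P2=[7,0,6,5,3,1](1)
Move 6: P1 pit3 -> P1=[0,0,7,0,8,2](3) P2=[8,1,7,5,3,1](1)

Answer: 0 0 7 0 8 2 3 8 1 7 5 3 1 1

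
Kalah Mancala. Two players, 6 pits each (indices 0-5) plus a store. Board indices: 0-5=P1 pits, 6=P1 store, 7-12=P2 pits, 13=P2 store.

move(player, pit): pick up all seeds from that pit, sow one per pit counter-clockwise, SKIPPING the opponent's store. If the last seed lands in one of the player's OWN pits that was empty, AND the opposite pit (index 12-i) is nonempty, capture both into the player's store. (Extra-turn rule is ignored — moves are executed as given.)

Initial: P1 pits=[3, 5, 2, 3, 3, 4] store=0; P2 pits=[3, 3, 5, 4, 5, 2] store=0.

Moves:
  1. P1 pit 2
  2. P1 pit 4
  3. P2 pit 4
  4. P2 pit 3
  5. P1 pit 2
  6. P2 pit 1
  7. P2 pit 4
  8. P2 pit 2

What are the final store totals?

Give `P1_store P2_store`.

Answer: 1 4

Derivation:
Move 1: P1 pit2 -> P1=[3,5,0,4,4,4](0) P2=[3,3,5,4,5,2](0)
Move 2: P1 pit4 -> P1=[3,5,0,4,0,5](1) P2=[4,4,5,4,5,2](0)
Move 3: P2 pit4 -> P1=[4,6,1,4,0,5](1) P2=[4,4,5,4,0,3](1)
Move 4: P2 pit3 -> P1=[5,6,1,4,0,5](1) P2=[4,4,5,0,1,4](2)
Move 5: P1 pit2 -> P1=[5,6,0,5,0,5](1) P2=[4,4,5,0,1,4](2)
Move 6: P2 pit1 -> P1=[5,6,0,5,0,5](1) P2=[4,0,6,1,2,5](2)
Move 7: P2 pit4 -> P1=[5,6,0,5,0,5](1) P2=[4,0,6,1,0,6](3)
Move 8: P2 pit2 -> P1=[6,7,0,5,0,5](1) P2=[4,0,0,2,1,7](4)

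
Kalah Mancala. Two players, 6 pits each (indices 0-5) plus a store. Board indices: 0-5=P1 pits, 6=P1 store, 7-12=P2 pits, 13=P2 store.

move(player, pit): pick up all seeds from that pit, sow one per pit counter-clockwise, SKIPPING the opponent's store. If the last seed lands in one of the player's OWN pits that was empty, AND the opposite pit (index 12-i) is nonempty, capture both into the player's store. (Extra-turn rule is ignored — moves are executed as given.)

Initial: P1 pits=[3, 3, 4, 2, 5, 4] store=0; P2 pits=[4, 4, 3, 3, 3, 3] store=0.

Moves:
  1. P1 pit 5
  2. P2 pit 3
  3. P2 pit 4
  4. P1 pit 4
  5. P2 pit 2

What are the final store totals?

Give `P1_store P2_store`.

Answer: 2 3

Derivation:
Move 1: P1 pit5 -> P1=[3,3,4,2,5,0](1) P2=[5,5,4,3,3,3](0)
Move 2: P2 pit3 -> P1=[3,3,4,2,5,0](1) P2=[5,5,4,0,4,4](1)
Move 3: P2 pit4 -> P1=[4,4,4,2,5,0](1) P2=[5,5,4,0,0,5](2)
Move 4: P1 pit4 -> P1=[4,4,4,2,0,1](2) P2=[6,6,5,0,0,5](2)
Move 5: P2 pit2 -> P1=[5,4,4,2,0,1](2) P2=[6,6,0,1,1,6](3)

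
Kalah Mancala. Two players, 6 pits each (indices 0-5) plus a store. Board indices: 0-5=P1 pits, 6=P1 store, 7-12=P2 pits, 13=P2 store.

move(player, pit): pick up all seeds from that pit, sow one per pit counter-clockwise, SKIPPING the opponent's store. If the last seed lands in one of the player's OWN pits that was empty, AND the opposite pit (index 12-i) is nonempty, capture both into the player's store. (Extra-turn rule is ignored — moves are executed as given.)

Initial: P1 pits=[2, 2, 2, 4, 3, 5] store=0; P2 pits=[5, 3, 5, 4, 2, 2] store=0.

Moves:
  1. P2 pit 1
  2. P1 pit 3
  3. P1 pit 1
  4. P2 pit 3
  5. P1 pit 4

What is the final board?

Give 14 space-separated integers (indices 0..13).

Move 1: P2 pit1 -> P1=[2,2,2,4,3,5](0) P2=[5,0,6,5,3,2](0)
Move 2: P1 pit3 -> P1=[2,2,2,0,4,6](1) P2=[6,0,6,5,3,2](0)
Move 3: P1 pit1 -> P1=[2,0,3,0,4,6](8) P2=[6,0,0,5,3,2](0)
Move 4: P2 pit3 -> P1=[3,1,3,0,4,6](8) P2=[6,0,0,0,4,3](1)
Move 5: P1 pit4 -> P1=[3,1,3,0,0,7](9) P2=[7,1,0,0,4,3](1)

Answer: 3 1 3 0 0 7 9 7 1 0 0 4 3 1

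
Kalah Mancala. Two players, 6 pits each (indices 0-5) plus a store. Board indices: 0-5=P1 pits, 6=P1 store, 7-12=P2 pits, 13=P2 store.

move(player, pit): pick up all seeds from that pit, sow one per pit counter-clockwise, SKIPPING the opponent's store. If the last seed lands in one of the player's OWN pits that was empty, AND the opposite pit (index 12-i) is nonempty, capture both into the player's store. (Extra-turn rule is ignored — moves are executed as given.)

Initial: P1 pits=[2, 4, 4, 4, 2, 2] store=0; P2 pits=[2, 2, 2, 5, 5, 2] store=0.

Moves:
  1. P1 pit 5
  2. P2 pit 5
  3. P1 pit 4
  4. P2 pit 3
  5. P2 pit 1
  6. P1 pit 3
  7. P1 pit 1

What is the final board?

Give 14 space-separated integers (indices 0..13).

Move 1: P1 pit5 -> P1=[2,4,4,4,2,0](1) P2=[3,2,2,5,5,2](0)
Move 2: P2 pit5 -> P1=[3,4,4,4,2,0](1) P2=[3,2,2,5,5,0](1)
Move 3: P1 pit4 -> P1=[3,4,4,4,0,1](2) P2=[3,2,2,5,5,0](1)
Move 4: P2 pit3 -> P1=[4,5,4,4,0,1](2) P2=[3,2,2,0,6,1](2)
Move 5: P2 pit1 -> P1=[4,5,0,4,0,1](2) P2=[3,0,3,0,6,1](7)
Move 6: P1 pit3 -> P1=[4,5,0,0,1,2](3) P2=[4,0,3,0,6,1](7)
Move 7: P1 pit1 -> P1=[4,0,1,1,2,3](4) P2=[4,0,3,0,6,1](7)

Answer: 4 0 1 1 2 3 4 4 0 3 0 6 1 7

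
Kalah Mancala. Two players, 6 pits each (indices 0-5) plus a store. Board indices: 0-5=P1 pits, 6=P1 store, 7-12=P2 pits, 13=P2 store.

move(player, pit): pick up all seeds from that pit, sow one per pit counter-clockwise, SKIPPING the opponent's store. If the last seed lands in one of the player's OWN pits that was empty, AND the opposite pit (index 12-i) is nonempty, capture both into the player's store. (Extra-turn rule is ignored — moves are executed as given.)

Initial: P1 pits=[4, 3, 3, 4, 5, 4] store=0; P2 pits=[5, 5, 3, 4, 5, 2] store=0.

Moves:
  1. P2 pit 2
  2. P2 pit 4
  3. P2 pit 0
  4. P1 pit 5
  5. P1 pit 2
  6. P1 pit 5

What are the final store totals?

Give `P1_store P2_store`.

Answer: 3 1

Derivation:
Move 1: P2 pit2 -> P1=[4,3,3,4,5,4](0) P2=[5,5,0,5,6,3](0)
Move 2: P2 pit4 -> P1=[5,4,4,5,5,4](0) P2=[5,5,0,5,0,4](1)
Move 3: P2 pit0 -> P1=[5,4,4,5,5,4](0) P2=[0,6,1,6,1,5](1)
Move 4: P1 pit5 -> P1=[5,4,4,5,5,0](1) P2=[1,7,2,6,1,5](1)
Move 5: P1 pit2 -> P1=[5,4,0,6,6,1](2) P2=[1,7,2,6,1,5](1)
Move 6: P1 pit5 -> P1=[5,4,0,6,6,0](3) P2=[1,7,2,6,1,5](1)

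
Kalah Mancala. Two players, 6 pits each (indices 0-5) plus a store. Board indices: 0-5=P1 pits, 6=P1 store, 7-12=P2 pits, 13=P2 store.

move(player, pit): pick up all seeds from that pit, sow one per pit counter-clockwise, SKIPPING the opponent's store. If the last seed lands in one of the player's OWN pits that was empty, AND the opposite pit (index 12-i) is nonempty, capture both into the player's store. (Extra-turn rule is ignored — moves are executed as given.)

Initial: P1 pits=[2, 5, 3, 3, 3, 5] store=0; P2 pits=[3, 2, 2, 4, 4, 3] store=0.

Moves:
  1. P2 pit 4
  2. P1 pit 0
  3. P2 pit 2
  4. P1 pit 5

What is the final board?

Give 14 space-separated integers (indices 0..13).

Move 1: P2 pit4 -> P1=[3,6,3,3,3,5](0) P2=[3,2,2,4,0,4](1)
Move 2: P1 pit0 -> P1=[0,7,4,4,3,5](0) P2=[3,2,2,4,0,4](1)
Move 3: P2 pit2 -> P1=[0,0,4,4,3,5](0) P2=[3,2,0,5,0,4](9)
Move 4: P1 pit5 -> P1=[0,0,4,4,3,0](1) P2=[4,3,1,6,0,4](9)

Answer: 0 0 4 4 3 0 1 4 3 1 6 0 4 9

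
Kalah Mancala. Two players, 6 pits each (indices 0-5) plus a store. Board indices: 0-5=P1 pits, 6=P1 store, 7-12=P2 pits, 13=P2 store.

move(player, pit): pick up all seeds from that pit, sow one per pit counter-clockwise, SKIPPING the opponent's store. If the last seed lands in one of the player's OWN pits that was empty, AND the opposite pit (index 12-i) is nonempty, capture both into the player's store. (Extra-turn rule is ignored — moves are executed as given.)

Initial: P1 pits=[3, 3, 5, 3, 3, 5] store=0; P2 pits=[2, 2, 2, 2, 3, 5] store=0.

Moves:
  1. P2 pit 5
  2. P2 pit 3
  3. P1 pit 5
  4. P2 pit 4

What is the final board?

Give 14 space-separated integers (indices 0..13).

Move 1: P2 pit5 -> P1=[4,4,6,4,3,5](0) P2=[2,2,2,2,3,0](1)
Move 2: P2 pit3 -> P1=[0,4,6,4,3,5](0) P2=[2,2,2,0,4,0](6)
Move 3: P1 pit5 -> P1=[0,4,6,4,3,0](1) P2=[3,3,3,1,4,0](6)
Move 4: P2 pit4 -> P1=[1,5,6,4,3,0](1) P2=[3,3,3,1,0,1](7)

Answer: 1 5 6 4 3 0 1 3 3 3 1 0 1 7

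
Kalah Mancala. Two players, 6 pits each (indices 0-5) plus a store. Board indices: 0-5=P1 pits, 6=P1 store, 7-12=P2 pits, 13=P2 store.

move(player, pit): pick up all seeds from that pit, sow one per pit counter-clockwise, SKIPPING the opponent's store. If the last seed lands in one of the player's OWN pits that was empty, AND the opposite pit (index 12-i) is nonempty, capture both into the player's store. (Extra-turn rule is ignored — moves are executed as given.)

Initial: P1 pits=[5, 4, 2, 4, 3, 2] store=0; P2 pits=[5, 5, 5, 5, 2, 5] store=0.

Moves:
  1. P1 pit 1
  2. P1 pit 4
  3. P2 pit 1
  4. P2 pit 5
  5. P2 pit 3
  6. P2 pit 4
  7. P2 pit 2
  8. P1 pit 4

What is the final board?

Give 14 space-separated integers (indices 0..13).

Answer: 10 4 5 6 0 5 1 6 0 0 1 1 3 5

Derivation:
Move 1: P1 pit1 -> P1=[5,0,3,5,4,3](0) P2=[5,5,5,5,2,5](0)
Move 2: P1 pit4 -> P1=[5,0,3,5,0,4](1) P2=[6,6,5,5,2,5](0)
Move 3: P2 pit1 -> P1=[6,0,3,5,0,4](1) P2=[6,0,6,6,3,6](1)
Move 4: P2 pit5 -> P1=[7,1,4,6,1,4](1) P2=[6,0,6,6,3,0](2)
Move 5: P2 pit3 -> P1=[8,2,5,6,1,4](1) P2=[6,0,6,0,4,1](3)
Move 6: P2 pit4 -> P1=[9,3,5,6,1,4](1) P2=[6,0,6,0,0,2](4)
Move 7: P2 pit2 -> P1=[10,4,5,6,1,4](1) P2=[6,0,0,1,1,3](5)
Move 8: P1 pit4 -> P1=[10,4,5,6,0,5](1) P2=[6,0,0,1,1,3](5)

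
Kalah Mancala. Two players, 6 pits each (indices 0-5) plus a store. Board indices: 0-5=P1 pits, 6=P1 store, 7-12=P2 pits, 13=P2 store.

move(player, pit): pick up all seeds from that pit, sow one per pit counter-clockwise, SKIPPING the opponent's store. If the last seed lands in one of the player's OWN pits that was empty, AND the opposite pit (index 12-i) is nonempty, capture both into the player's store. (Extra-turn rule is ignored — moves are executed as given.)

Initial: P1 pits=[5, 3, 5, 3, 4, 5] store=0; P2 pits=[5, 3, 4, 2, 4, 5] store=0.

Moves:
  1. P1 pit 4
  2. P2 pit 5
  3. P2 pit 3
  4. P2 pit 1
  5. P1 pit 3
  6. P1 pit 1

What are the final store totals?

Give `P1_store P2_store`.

Answer: 2 8

Derivation:
Move 1: P1 pit4 -> P1=[5,3,5,3,0,6](1) P2=[6,4,4,2,4,5](0)
Move 2: P2 pit5 -> P1=[6,4,6,4,0,6](1) P2=[6,4,4,2,4,0](1)
Move 3: P2 pit3 -> P1=[0,4,6,4,0,6](1) P2=[6,4,4,0,5,0](8)
Move 4: P2 pit1 -> P1=[0,4,6,4,0,6](1) P2=[6,0,5,1,6,1](8)
Move 5: P1 pit3 -> P1=[0,4,6,0,1,7](2) P2=[7,0,5,1,6,1](8)
Move 6: P1 pit1 -> P1=[0,0,7,1,2,8](2) P2=[7,0,5,1,6,1](8)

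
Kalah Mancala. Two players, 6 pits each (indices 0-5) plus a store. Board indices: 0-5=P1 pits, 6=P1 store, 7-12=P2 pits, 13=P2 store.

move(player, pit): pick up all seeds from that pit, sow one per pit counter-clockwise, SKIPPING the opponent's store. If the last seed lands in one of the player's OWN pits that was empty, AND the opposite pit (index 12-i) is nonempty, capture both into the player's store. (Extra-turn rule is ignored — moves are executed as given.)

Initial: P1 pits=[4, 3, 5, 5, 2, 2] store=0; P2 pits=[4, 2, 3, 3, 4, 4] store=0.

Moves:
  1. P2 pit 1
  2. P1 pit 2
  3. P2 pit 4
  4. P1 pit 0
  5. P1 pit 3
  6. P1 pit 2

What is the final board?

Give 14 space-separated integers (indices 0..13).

Answer: 0 5 0 0 5 5 8 6 1 0 5 0 5 1

Derivation:
Move 1: P2 pit1 -> P1=[4,3,5,5,2,2](0) P2=[4,0,4,4,4,4](0)
Move 2: P1 pit2 -> P1=[4,3,0,6,3,3](1) P2=[5,0,4,4,4,4](0)
Move 3: P2 pit4 -> P1=[5,4,0,6,3,3](1) P2=[5,0,4,4,0,5](1)
Move 4: P1 pit0 -> P1=[0,5,1,7,4,4](1) P2=[5,0,4,4,0,5](1)
Move 5: P1 pit3 -> P1=[0,5,1,0,5,5](2) P2=[6,1,5,5,0,5](1)
Move 6: P1 pit2 -> P1=[0,5,0,0,5,5](8) P2=[6,1,0,5,0,5](1)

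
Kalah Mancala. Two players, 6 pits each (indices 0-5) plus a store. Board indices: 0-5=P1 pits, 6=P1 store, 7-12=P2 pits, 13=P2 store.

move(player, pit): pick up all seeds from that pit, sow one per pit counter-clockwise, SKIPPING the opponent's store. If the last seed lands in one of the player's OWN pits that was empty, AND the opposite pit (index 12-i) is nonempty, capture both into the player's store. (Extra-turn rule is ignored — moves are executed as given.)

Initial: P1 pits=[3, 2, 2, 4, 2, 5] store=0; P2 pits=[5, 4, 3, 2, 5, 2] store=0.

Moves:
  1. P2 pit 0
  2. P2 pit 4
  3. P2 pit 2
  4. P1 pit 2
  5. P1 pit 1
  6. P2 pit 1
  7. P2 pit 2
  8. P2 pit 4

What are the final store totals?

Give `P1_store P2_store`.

Answer: 0 4

Derivation:
Move 1: P2 pit0 -> P1=[3,2,2,4,2,5](0) P2=[0,5,4,3,6,3](0)
Move 2: P2 pit4 -> P1=[4,3,3,5,2,5](0) P2=[0,5,4,3,0,4](1)
Move 3: P2 pit2 -> P1=[4,3,3,5,2,5](0) P2=[0,5,0,4,1,5](2)
Move 4: P1 pit2 -> P1=[4,3,0,6,3,6](0) P2=[0,5,0,4,1,5](2)
Move 5: P1 pit1 -> P1=[4,0,1,7,4,6](0) P2=[0,5,0,4,1,5](2)
Move 6: P2 pit1 -> P1=[4,0,1,7,4,6](0) P2=[0,0,1,5,2,6](3)
Move 7: P2 pit2 -> P1=[4,0,1,7,4,6](0) P2=[0,0,0,6,2,6](3)
Move 8: P2 pit4 -> P1=[4,0,1,7,4,6](0) P2=[0,0,0,6,0,7](4)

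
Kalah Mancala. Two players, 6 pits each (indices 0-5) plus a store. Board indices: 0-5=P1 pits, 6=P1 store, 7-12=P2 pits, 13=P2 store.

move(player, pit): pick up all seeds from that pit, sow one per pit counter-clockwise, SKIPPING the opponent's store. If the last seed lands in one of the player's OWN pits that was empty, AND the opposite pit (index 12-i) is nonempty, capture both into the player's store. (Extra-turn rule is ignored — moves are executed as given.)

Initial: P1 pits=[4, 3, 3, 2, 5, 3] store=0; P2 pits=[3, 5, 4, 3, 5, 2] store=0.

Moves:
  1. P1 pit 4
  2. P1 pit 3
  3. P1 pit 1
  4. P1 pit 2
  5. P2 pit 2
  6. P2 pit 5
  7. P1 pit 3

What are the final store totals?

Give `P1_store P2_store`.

Move 1: P1 pit4 -> P1=[4,3,3,2,0,4](1) P2=[4,6,5,3,5,2](0)
Move 2: P1 pit3 -> P1=[4,3,3,0,1,5](1) P2=[4,6,5,3,5,2](0)
Move 3: P1 pit1 -> P1=[4,0,4,1,2,5](1) P2=[4,6,5,3,5,2](0)
Move 4: P1 pit2 -> P1=[4,0,0,2,3,6](2) P2=[4,6,5,3,5,2](0)
Move 5: P2 pit2 -> P1=[5,0,0,2,3,6](2) P2=[4,6,0,4,6,3](1)
Move 6: P2 pit5 -> P1=[6,1,0,2,3,6](2) P2=[4,6,0,4,6,0](2)
Move 7: P1 pit3 -> P1=[6,1,0,0,4,7](2) P2=[4,6,0,4,6,0](2)

Answer: 2 2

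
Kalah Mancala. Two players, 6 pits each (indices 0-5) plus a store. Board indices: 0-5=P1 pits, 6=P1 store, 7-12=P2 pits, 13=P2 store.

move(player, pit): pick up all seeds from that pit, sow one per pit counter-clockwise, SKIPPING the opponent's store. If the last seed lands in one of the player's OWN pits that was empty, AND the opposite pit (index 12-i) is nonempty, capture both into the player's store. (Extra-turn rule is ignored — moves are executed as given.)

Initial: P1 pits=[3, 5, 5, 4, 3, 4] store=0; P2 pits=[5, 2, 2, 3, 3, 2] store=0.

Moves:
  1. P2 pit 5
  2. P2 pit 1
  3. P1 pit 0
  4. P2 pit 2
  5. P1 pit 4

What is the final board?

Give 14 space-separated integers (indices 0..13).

Answer: 0 6 6 5 0 5 1 6 1 0 5 4 1 1

Derivation:
Move 1: P2 pit5 -> P1=[4,5,5,4,3,4](0) P2=[5,2,2,3,3,0](1)
Move 2: P2 pit1 -> P1=[4,5,5,4,3,4](0) P2=[5,0,3,4,3,0](1)
Move 3: P1 pit0 -> P1=[0,6,6,5,4,4](0) P2=[5,0,3,4,3,0](1)
Move 4: P2 pit2 -> P1=[0,6,6,5,4,4](0) P2=[5,0,0,5,4,1](1)
Move 5: P1 pit4 -> P1=[0,6,6,5,0,5](1) P2=[6,1,0,5,4,1](1)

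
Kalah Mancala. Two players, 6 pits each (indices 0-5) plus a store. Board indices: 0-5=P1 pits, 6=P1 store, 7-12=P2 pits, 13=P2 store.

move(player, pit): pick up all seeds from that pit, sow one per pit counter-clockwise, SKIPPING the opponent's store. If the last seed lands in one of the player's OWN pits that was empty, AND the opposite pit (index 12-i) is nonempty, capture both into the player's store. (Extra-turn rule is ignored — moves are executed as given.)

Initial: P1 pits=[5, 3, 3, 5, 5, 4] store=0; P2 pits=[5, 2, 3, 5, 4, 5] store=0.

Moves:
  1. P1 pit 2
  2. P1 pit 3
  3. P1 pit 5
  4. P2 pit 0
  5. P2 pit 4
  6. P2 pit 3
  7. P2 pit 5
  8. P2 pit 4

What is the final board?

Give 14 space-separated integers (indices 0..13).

Answer: 0 6 3 3 8 0 2 0 5 6 0 0 0 16

Derivation:
Move 1: P1 pit2 -> P1=[5,3,0,6,6,5](0) P2=[5,2,3,5,4,5](0)
Move 2: P1 pit3 -> P1=[5,3,0,0,7,6](1) P2=[6,3,4,5,4,5](0)
Move 3: P1 pit5 -> P1=[5,3,0,0,7,0](2) P2=[7,4,5,6,5,5](0)
Move 4: P2 pit0 -> P1=[6,3,0,0,7,0](2) P2=[0,5,6,7,6,6](1)
Move 5: P2 pit4 -> P1=[7,4,1,1,7,0](2) P2=[0,5,6,7,0,7](2)
Move 6: P2 pit3 -> P1=[8,5,2,2,7,0](2) P2=[0,5,6,0,1,8](3)
Move 7: P2 pit5 -> P1=[9,6,3,3,8,0](2) P2=[0,5,6,0,1,0](6)
Move 8: P2 pit4 -> P1=[0,6,3,3,8,0](2) P2=[0,5,6,0,0,0](16)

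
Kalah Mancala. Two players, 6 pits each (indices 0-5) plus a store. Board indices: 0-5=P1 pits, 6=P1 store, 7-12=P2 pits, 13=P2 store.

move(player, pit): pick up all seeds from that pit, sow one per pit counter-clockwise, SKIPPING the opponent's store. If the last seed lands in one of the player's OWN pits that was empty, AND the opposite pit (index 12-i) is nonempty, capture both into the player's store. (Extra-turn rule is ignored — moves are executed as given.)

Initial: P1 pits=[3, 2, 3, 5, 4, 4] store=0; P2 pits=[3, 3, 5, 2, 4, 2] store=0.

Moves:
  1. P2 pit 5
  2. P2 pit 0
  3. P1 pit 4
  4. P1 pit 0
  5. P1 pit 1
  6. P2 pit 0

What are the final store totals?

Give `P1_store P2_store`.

Answer: 7 3

Derivation:
Move 1: P2 pit5 -> P1=[4,2,3,5,4,4](0) P2=[3,3,5,2,4,0](1)
Move 2: P2 pit0 -> P1=[4,2,3,5,4,4](0) P2=[0,4,6,3,4,0](1)
Move 3: P1 pit4 -> P1=[4,2,3,5,0,5](1) P2=[1,5,6,3,4,0](1)
Move 4: P1 pit0 -> P1=[0,3,4,6,0,5](7) P2=[1,0,6,3,4,0](1)
Move 5: P1 pit1 -> P1=[0,0,5,7,1,5](7) P2=[1,0,6,3,4,0](1)
Move 6: P2 pit0 -> P1=[0,0,5,7,0,5](7) P2=[0,0,6,3,4,0](3)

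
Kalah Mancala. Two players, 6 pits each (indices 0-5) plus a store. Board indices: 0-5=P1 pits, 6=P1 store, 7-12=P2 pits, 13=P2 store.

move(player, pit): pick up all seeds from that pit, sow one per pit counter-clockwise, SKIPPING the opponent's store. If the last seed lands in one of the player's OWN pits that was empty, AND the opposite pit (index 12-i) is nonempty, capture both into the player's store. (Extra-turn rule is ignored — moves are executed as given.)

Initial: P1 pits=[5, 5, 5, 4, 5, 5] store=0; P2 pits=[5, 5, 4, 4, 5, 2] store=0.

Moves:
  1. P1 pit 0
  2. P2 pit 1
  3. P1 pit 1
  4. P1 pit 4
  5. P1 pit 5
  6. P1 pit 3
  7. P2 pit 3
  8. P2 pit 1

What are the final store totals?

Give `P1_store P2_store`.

Move 1: P1 pit0 -> P1=[0,6,6,5,6,6](0) P2=[5,5,4,4,5,2](0)
Move 2: P2 pit1 -> P1=[0,6,6,5,6,6](0) P2=[5,0,5,5,6,3](1)
Move 3: P1 pit1 -> P1=[0,0,7,6,7,7](1) P2=[6,0,5,5,6,3](1)
Move 4: P1 pit4 -> P1=[0,0,7,6,0,8](2) P2=[7,1,6,6,7,3](1)
Move 5: P1 pit5 -> P1=[0,0,7,6,0,0](8) P2=[8,2,7,7,8,0](1)
Move 6: P1 pit3 -> P1=[0,0,7,0,1,1](9) P2=[9,3,8,7,8,0](1)
Move 7: P2 pit3 -> P1=[1,1,8,1,1,1](9) P2=[9,3,8,0,9,1](2)
Move 8: P2 pit1 -> P1=[1,1,8,1,1,1](9) P2=[9,0,9,1,10,1](2)

Answer: 9 2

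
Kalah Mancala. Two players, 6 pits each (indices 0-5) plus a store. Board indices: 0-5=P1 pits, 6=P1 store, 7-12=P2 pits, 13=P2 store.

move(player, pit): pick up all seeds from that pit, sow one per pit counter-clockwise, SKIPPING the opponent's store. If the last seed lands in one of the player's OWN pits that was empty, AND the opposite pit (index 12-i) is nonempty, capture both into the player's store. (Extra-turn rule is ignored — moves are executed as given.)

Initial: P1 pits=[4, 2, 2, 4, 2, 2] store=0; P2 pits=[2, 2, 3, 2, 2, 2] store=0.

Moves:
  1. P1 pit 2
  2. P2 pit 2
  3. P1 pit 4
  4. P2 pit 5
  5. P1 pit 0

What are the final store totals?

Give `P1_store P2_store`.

Move 1: P1 pit2 -> P1=[4,2,0,5,3,2](0) P2=[2,2,3,2,2,2](0)
Move 2: P2 pit2 -> P1=[4,2,0,5,3,2](0) P2=[2,2,0,3,3,3](0)
Move 3: P1 pit4 -> P1=[4,2,0,5,0,3](1) P2=[3,2,0,3,3,3](0)
Move 4: P2 pit5 -> P1=[5,3,0,5,0,3](1) P2=[3,2,0,3,3,0](1)
Move 5: P1 pit0 -> P1=[0,4,1,6,1,4](1) P2=[3,2,0,3,3,0](1)

Answer: 1 1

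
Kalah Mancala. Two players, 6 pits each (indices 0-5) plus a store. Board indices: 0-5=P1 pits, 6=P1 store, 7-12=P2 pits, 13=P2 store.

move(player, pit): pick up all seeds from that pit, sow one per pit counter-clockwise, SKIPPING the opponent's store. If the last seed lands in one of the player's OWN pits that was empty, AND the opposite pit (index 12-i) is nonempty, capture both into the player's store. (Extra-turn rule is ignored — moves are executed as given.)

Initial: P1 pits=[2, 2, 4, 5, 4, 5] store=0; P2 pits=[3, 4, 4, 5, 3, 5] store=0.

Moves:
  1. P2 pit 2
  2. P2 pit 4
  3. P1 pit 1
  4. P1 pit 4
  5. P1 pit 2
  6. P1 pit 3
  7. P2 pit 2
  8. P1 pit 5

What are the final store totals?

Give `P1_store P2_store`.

Move 1: P2 pit2 -> P1=[2,2,4,5,4,5](0) P2=[3,4,0,6,4,6](1)
Move 2: P2 pit4 -> P1=[3,3,4,5,4,5](0) P2=[3,4,0,6,0,7](2)
Move 3: P1 pit1 -> P1=[3,0,5,6,5,5](0) P2=[3,4,0,6,0,7](2)
Move 4: P1 pit4 -> P1=[3,0,5,6,0,6](1) P2=[4,5,1,6,0,7](2)
Move 5: P1 pit2 -> P1=[3,0,0,7,1,7](2) P2=[5,5,1,6,0,7](2)
Move 6: P1 pit3 -> P1=[3,0,0,0,2,8](3) P2=[6,6,2,7,0,7](2)
Move 7: P2 pit2 -> P1=[3,0,0,0,2,8](3) P2=[6,6,0,8,1,7](2)
Move 8: P1 pit5 -> P1=[4,0,0,0,2,0](4) P2=[7,7,1,9,2,8](2)

Answer: 4 2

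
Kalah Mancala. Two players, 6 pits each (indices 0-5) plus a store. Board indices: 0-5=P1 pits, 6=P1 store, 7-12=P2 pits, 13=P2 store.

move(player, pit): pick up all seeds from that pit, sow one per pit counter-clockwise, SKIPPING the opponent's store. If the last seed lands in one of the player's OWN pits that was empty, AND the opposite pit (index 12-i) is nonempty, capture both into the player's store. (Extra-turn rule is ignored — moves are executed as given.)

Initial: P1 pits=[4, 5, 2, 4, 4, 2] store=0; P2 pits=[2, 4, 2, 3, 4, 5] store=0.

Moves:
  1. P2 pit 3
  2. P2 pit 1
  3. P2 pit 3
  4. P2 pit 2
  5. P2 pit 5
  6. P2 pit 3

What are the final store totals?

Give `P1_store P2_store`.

Answer: 0 2

Derivation:
Move 1: P2 pit3 -> P1=[4,5,2,4,4,2](0) P2=[2,4,2,0,5,6](1)
Move 2: P2 pit1 -> P1=[4,5,2,4,4,2](0) P2=[2,0,3,1,6,7](1)
Move 3: P2 pit3 -> P1=[4,5,2,4,4,2](0) P2=[2,0,3,0,7,7](1)
Move 4: P2 pit2 -> P1=[4,5,2,4,4,2](0) P2=[2,0,0,1,8,8](1)
Move 5: P2 pit5 -> P1=[5,6,3,5,5,3](0) P2=[3,0,0,1,8,0](2)
Move 6: P2 pit3 -> P1=[5,6,3,5,5,3](0) P2=[3,0,0,0,9,0](2)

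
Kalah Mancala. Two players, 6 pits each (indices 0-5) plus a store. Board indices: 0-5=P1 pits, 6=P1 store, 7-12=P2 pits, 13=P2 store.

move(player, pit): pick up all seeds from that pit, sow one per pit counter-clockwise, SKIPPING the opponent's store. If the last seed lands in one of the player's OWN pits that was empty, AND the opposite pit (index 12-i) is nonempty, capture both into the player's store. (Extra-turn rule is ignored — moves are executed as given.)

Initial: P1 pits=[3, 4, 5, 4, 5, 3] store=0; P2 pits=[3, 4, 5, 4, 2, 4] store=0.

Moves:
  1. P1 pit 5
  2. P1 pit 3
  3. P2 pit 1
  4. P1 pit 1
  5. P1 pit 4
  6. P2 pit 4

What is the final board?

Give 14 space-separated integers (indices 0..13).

Answer: 4 1 6 1 0 3 3 6 1 7 6 0 6 2

Derivation:
Move 1: P1 pit5 -> P1=[3,4,5,4,5,0](1) P2=[4,5,5,4,2,4](0)
Move 2: P1 pit3 -> P1=[3,4,5,0,6,1](2) P2=[5,5,5,4,2,4](0)
Move 3: P2 pit1 -> P1=[3,4,5,0,6,1](2) P2=[5,0,6,5,3,5](1)
Move 4: P1 pit1 -> P1=[3,0,6,1,7,2](2) P2=[5,0,6,5,3,5](1)
Move 5: P1 pit4 -> P1=[3,0,6,1,0,3](3) P2=[6,1,7,6,4,5](1)
Move 6: P2 pit4 -> P1=[4,1,6,1,0,3](3) P2=[6,1,7,6,0,6](2)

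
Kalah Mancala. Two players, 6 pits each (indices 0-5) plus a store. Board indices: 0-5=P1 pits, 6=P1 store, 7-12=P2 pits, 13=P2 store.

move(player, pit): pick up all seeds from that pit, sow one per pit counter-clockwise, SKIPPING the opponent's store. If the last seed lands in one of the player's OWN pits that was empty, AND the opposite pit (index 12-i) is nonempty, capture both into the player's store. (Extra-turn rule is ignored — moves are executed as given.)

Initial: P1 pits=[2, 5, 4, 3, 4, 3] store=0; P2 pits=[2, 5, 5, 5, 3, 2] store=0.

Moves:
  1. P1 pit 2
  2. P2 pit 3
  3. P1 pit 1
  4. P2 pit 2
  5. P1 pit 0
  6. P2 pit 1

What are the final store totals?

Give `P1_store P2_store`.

Answer: 2 3

Derivation:
Move 1: P1 pit2 -> P1=[2,5,0,4,5,4](1) P2=[2,5,5,5,3,2](0)
Move 2: P2 pit3 -> P1=[3,6,0,4,5,4](1) P2=[2,5,5,0,4,3](1)
Move 3: P1 pit1 -> P1=[3,0,1,5,6,5](2) P2=[3,5,5,0,4,3](1)
Move 4: P2 pit2 -> P1=[4,0,1,5,6,5](2) P2=[3,5,0,1,5,4](2)
Move 5: P1 pit0 -> P1=[0,1,2,6,7,5](2) P2=[3,5,0,1,5,4](2)
Move 6: P2 pit1 -> P1=[0,1,2,6,7,5](2) P2=[3,0,1,2,6,5](3)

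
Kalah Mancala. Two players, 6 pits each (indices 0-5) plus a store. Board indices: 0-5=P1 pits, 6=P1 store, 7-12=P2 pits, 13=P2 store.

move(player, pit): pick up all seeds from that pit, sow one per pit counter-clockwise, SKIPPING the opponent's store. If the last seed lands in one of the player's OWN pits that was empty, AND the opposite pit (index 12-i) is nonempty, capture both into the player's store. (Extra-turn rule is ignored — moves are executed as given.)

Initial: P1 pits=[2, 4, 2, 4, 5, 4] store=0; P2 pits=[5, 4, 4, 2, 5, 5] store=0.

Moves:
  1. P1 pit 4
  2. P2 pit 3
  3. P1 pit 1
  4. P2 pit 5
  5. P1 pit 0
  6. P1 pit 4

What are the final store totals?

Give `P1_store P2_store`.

Move 1: P1 pit4 -> P1=[2,4,2,4,0,5](1) P2=[6,5,5,2,5,5](0)
Move 2: P2 pit3 -> P1=[2,4,2,4,0,5](1) P2=[6,5,5,0,6,6](0)
Move 3: P1 pit1 -> P1=[2,0,3,5,1,6](1) P2=[6,5,5,0,6,6](0)
Move 4: P2 pit5 -> P1=[3,1,4,6,2,6](1) P2=[6,5,5,0,6,0](1)
Move 5: P1 pit0 -> P1=[0,2,5,7,2,6](1) P2=[6,5,5,0,6,0](1)
Move 6: P1 pit4 -> P1=[0,2,5,7,0,7](2) P2=[6,5,5,0,6,0](1)

Answer: 2 1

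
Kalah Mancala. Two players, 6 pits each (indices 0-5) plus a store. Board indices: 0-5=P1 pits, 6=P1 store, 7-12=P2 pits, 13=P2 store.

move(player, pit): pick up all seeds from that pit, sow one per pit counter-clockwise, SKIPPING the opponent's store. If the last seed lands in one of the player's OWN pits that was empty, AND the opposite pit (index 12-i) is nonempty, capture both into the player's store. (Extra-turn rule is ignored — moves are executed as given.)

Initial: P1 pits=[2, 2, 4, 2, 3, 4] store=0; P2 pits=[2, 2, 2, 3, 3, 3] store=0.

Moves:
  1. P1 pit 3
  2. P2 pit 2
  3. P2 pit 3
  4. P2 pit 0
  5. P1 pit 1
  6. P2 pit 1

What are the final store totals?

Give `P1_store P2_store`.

Answer: 2 1

Derivation:
Move 1: P1 pit3 -> P1=[2,2,4,0,4,5](0) P2=[2,2,2,3,3,3](0)
Move 2: P2 pit2 -> P1=[2,2,4,0,4,5](0) P2=[2,2,0,4,4,3](0)
Move 3: P2 pit3 -> P1=[3,2,4,0,4,5](0) P2=[2,2,0,0,5,4](1)
Move 4: P2 pit0 -> P1=[3,2,4,0,4,5](0) P2=[0,3,1,0,5,4](1)
Move 5: P1 pit1 -> P1=[3,0,5,0,4,5](2) P2=[0,3,0,0,5,4](1)
Move 6: P2 pit1 -> P1=[3,0,5,0,4,5](2) P2=[0,0,1,1,6,4](1)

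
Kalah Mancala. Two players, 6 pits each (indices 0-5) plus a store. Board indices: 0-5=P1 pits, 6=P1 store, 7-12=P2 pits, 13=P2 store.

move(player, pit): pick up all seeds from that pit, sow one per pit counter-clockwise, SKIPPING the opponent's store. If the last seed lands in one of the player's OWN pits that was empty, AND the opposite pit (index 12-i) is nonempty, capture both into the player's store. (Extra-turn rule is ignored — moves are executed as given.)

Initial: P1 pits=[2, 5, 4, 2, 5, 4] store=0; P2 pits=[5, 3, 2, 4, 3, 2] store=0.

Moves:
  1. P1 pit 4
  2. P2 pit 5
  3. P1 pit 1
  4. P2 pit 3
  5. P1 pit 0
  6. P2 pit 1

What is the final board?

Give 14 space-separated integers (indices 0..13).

Answer: 0 1 6 4 2 6 2 6 0 4 1 5 2 2

Derivation:
Move 1: P1 pit4 -> P1=[2,5,4,2,0,5](1) P2=[6,4,3,4,3,2](0)
Move 2: P2 pit5 -> P1=[3,5,4,2,0,5](1) P2=[6,4,3,4,3,0](1)
Move 3: P1 pit1 -> P1=[3,0,5,3,1,6](2) P2=[6,4,3,4,3,0](1)
Move 4: P2 pit3 -> P1=[4,0,5,3,1,6](2) P2=[6,4,3,0,4,1](2)
Move 5: P1 pit0 -> P1=[0,1,6,4,2,6](2) P2=[6,4,3,0,4,1](2)
Move 6: P2 pit1 -> P1=[0,1,6,4,2,6](2) P2=[6,0,4,1,5,2](2)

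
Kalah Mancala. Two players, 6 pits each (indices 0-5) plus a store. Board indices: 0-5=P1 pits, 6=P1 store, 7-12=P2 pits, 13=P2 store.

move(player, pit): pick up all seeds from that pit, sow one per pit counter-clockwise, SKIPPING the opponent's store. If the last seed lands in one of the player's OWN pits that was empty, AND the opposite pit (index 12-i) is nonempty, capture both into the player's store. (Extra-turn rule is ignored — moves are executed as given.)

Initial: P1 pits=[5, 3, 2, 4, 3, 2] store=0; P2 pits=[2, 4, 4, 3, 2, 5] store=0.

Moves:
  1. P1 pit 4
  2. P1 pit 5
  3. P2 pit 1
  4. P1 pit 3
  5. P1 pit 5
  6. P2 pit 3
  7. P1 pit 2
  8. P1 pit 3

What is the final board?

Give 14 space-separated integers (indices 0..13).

Answer: 6 3 0 0 3 0 4 5 0 5 0 4 7 2

Derivation:
Move 1: P1 pit4 -> P1=[5,3,2,4,0,3](1) P2=[3,4,4,3,2,5](0)
Move 2: P1 pit5 -> P1=[5,3,2,4,0,0](2) P2=[4,5,4,3,2,5](0)
Move 3: P2 pit1 -> P1=[5,3,2,4,0,0](2) P2=[4,0,5,4,3,6](1)
Move 4: P1 pit3 -> P1=[5,3,2,0,1,1](3) P2=[5,0,5,4,3,6](1)
Move 5: P1 pit5 -> P1=[5,3,2,0,1,0](4) P2=[5,0,5,4,3,6](1)
Move 6: P2 pit3 -> P1=[6,3,2,0,1,0](4) P2=[5,0,5,0,4,7](2)
Move 7: P1 pit2 -> P1=[6,3,0,1,2,0](4) P2=[5,0,5,0,4,7](2)
Move 8: P1 pit3 -> P1=[6,3,0,0,3,0](4) P2=[5,0,5,0,4,7](2)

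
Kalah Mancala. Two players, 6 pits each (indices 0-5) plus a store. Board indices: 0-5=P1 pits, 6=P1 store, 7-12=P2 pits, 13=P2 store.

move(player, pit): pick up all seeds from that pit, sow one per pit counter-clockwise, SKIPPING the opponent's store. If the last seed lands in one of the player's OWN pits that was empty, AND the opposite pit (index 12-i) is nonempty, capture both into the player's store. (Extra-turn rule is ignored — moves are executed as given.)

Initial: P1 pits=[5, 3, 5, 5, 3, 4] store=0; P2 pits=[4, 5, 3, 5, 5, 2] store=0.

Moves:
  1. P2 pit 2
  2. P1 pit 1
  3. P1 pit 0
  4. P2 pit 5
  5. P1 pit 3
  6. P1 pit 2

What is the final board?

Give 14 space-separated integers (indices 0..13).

Answer: 1 2 0 1 7 7 2 6 7 2 7 6 0 1

Derivation:
Move 1: P2 pit2 -> P1=[5,3,5,5,3,4](0) P2=[4,5,0,6,6,3](0)
Move 2: P1 pit1 -> P1=[5,0,6,6,4,4](0) P2=[4,5,0,6,6,3](0)
Move 3: P1 pit0 -> P1=[0,1,7,7,5,5](0) P2=[4,5,0,6,6,3](0)
Move 4: P2 pit5 -> P1=[1,2,7,7,5,5](0) P2=[4,5,0,6,6,0](1)
Move 5: P1 pit3 -> P1=[1,2,7,0,6,6](1) P2=[5,6,1,7,6,0](1)
Move 6: P1 pit2 -> P1=[1,2,0,1,7,7](2) P2=[6,7,2,7,6,0](1)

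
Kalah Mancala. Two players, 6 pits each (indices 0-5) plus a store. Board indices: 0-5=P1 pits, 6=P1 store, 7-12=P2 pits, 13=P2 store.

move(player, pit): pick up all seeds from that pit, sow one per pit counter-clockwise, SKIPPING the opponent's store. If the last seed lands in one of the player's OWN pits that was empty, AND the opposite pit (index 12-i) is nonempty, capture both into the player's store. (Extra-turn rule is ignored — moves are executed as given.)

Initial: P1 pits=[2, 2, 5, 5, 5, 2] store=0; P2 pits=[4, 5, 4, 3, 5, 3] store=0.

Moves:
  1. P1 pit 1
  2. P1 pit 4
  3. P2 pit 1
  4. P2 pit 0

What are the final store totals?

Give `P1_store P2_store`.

Answer: 1 1

Derivation:
Move 1: P1 pit1 -> P1=[2,0,6,6,5,2](0) P2=[4,5,4,3,5,3](0)
Move 2: P1 pit4 -> P1=[2,0,6,6,0,3](1) P2=[5,6,5,3,5,3](0)
Move 3: P2 pit1 -> P1=[3,0,6,6,0,3](1) P2=[5,0,6,4,6,4](1)
Move 4: P2 pit0 -> P1=[3,0,6,6,0,3](1) P2=[0,1,7,5,7,5](1)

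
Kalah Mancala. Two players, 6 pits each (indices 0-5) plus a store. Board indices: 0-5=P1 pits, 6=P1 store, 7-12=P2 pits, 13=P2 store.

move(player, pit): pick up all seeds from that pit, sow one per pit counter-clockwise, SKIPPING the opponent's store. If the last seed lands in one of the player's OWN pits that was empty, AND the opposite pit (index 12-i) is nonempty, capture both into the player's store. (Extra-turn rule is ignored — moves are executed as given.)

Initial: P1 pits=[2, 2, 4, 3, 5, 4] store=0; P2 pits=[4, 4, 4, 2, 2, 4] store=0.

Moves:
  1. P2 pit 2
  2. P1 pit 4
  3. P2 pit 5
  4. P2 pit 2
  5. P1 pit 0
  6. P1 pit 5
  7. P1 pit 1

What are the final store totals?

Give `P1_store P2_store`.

Move 1: P2 pit2 -> P1=[2,2,4,3,5,4](0) P2=[4,4,0,3,3,5](1)
Move 2: P1 pit4 -> P1=[2,2,4,3,0,5](1) P2=[5,5,1,3,3,5](1)
Move 3: P2 pit5 -> P1=[3,3,5,4,0,5](1) P2=[5,5,1,3,3,0](2)
Move 4: P2 pit2 -> P1=[3,3,5,4,0,5](1) P2=[5,5,0,4,3,0](2)
Move 5: P1 pit0 -> P1=[0,4,6,5,0,5](1) P2=[5,5,0,4,3,0](2)
Move 6: P1 pit5 -> P1=[0,4,6,5,0,0](2) P2=[6,6,1,5,3,0](2)
Move 7: P1 pit1 -> P1=[0,0,7,6,1,0](9) P2=[0,6,1,5,3,0](2)

Answer: 9 2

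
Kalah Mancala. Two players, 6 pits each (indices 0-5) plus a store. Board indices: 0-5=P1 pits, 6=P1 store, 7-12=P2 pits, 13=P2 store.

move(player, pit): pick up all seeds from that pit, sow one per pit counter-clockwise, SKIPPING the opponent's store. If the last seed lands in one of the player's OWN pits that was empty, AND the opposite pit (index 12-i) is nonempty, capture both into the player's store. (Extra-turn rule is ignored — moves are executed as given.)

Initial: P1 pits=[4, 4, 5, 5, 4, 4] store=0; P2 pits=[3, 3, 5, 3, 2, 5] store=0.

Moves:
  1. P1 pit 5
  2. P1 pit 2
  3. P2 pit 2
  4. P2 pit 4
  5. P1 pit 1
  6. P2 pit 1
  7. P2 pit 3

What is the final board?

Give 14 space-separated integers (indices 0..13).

Answer: 7 1 1 7 6 2 3 5 0 1 0 2 9 3

Derivation:
Move 1: P1 pit5 -> P1=[4,4,5,5,4,0](1) P2=[4,4,6,3,2,5](0)
Move 2: P1 pit2 -> P1=[4,4,0,6,5,1](2) P2=[5,4,6,3,2,5](0)
Move 3: P2 pit2 -> P1=[5,5,0,6,5,1](2) P2=[5,4,0,4,3,6](1)
Move 4: P2 pit4 -> P1=[6,5,0,6,5,1](2) P2=[5,4,0,4,0,7](2)
Move 5: P1 pit1 -> P1=[6,0,1,7,6,2](3) P2=[5,4,0,4,0,7](2)
Move 6: P2 pit1 -> P1=[6,0,1,7,6,2](3) P2=[5,0,1,5,1,8](2)
Move 7: P2 pit3 -> P1=[7,1,1,7,6,2](3) P2=[5,0,1,0,2,9](3)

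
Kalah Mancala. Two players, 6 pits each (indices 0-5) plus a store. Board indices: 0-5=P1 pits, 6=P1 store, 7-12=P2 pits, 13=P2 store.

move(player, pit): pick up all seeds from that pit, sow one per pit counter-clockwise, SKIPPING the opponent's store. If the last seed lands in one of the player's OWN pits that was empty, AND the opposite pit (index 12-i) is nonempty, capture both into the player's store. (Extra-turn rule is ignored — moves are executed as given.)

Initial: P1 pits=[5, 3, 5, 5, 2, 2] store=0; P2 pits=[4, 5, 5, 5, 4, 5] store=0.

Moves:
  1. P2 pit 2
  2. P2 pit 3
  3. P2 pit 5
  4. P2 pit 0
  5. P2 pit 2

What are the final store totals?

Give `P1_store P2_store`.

Answer: 0 3

Derivation:
Move 1: P2 pit2 -> P1=[6,3,5,5,2,2](0) P2=[4,5,0,6,5,6](1)
Move 2: P2 pit3 -> P1=[7,4,6,5,2,2](0) P2=[4,5,0,0,6,7](2)
Move 3: P2 pit5 -> P1=[8,5,7,6,3,3](0) P2=[4,5,0,0,6,0](3)
Move 4: P2 pit0 -> P1=[8,5,7,6,3,3](0) P2=[0,6,1,1,7,0](3)
Move 5: P2 pit2 -> P1=[8,5,7,6,3,3](0) P2=[0,6,0,2,7,0](3)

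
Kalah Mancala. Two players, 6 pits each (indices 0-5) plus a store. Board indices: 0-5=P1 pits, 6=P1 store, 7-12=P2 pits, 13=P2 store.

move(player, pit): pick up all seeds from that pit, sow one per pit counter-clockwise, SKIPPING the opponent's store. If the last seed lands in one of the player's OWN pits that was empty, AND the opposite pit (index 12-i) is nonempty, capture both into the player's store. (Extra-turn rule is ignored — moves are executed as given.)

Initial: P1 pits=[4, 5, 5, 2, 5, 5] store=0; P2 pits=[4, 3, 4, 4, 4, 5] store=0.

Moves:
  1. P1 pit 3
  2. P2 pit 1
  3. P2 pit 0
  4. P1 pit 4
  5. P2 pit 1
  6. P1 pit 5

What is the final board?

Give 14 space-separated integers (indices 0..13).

Move 1: P1 pit3 -> P1=[4,5,5,0,6,6](0) P2=[4,3,4,4,4,5](0)
Move 2: P2 pit1 -> P1=[4,5,5,0,6,6](0) P2=[4,0,5,5,5,5](0)
Move 3: P2 pit0 -> P1=[4,5,5,0,6,6](0) P2=[0,1,6,6,6,5](0)
Move 4: P1 pit4 -> P1=[4,5,5,0,0,7](1) P2=[1,2,7,7,6,5](0)
Move 5: P2 pit1 -> P1=[4,5,5,0,0,7](1) P2=[1,0,8,8,6,5](0)
Move 6: P1 pit5 -> P1=[4,5,5,0,0,0](2) P2=[2,1,9,9,7,6](0)

Answer: 4 5 5 0 0 0 2 2 1 9 9 7 6 0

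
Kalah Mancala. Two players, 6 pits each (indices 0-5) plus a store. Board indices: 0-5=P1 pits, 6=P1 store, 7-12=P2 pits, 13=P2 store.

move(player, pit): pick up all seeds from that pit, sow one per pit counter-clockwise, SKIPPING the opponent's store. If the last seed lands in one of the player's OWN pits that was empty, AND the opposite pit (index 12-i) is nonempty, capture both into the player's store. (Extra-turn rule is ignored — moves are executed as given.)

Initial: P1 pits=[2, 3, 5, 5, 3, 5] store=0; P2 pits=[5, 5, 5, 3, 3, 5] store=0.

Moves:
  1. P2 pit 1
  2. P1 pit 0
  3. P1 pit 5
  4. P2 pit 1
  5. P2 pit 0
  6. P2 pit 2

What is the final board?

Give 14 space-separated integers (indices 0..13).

Move 1: P2 pit1 -> P1=[2,3,5,5,3,5](0) P2=[5,0,6,4,4,6](1)
Move 2: P1 pit0 -> P1=[0,4,6,5,3,5](0) P2=[5,0,6,4,4,6](1)
Move 3: P1 pit5 -> P1=[0,4,6,5,3,0](1) P2=[6,1,7,5,4,6](1)
Move 4: P2 pit1 -> P1=[0,4,6,5,3,0](1) P2=[6,0,8,5,4,6](1)
Move 5: P2 pit0 -> P1=[0,4,6,5,3,0](1) P2=[0,1,9,6,5,7](2)
Move 6: P2 pit2 -> P1=[1,5,7,6,4,0](1) P2=[0,1,0,7,6,8](3)

Answer: 1 5 7 6 4 0 1 0 1 0 7 6 8 3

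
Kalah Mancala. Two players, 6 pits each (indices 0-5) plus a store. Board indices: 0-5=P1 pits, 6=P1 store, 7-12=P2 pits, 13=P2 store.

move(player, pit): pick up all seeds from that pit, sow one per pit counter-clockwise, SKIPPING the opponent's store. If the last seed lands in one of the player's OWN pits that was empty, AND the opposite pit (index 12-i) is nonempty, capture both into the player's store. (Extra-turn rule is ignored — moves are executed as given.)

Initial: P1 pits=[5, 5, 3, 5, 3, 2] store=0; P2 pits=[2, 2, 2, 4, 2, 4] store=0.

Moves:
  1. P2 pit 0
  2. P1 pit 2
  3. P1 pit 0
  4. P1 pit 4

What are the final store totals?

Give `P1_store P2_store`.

Move 1: P2 pit0 -> P1=[5,5,3,5,3,2](0) P2=[0,3,3,4,2,4](0)
Move 2: P1 pit2 -> P1=[5,5,0,6,4,3](0) P2=[0,3,3,4,2,4](0)
Move 3: P1 pit0 -> P1=[0,6,1,7,5,4](0) P2=[0,3,3,4,2,4](0)
Move 4: P1 pit4 -> P1=[0,6,1,7,0,5](1) P2=[1,4,4,4,2,4](0)

Answer: 1 0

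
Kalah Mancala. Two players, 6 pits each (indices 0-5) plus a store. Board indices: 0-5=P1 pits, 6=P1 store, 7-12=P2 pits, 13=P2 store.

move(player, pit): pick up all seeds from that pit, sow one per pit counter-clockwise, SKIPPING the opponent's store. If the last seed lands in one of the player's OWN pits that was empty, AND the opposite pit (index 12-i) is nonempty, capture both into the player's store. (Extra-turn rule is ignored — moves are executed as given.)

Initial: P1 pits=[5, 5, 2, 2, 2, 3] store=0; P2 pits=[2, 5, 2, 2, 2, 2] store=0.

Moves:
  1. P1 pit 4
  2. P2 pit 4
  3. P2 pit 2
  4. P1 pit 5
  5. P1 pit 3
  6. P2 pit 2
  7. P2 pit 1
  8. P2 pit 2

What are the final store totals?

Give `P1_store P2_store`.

Answer: 6 8

Derivation:
Move 1: P1 pit4 -> P1=[5,5,2,2,0,4](1) P2=[2,5,2,2,2,2](0)
Move 2: P2 pit4 -> P1=[5,5,2,2,0,4](1) P2=[2,5,2,2,0,3](1)
Move 3: P2 pit2 -> P1=[5,0,2,2,0,4](1) P2=[2,5,0,3,0,3](7)
Move 4: P1 pit5 -> P1=[5,0,2,2,0,0](2) P2=[3,6,1,3,0,3](7)
Move 5: P1 pit3 -> P1=[5,0,2,0,1,0](6) P2=[0,6,1,3,0,3](7)
Move 6: P2 pit2 -> P1=[5,0,2,0,1,0](6) P2=[0,6,0,4,0,3](7)
Move 7: P2 pit1 -> P1=[6,0,2,0,1,0](6) P2=[0,0,1,5,1,4](8)
Move 8: P2 pit2 -> P1=[6,0,2,0,1,0](6) P2=[0,0,0,6,1,4](8)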